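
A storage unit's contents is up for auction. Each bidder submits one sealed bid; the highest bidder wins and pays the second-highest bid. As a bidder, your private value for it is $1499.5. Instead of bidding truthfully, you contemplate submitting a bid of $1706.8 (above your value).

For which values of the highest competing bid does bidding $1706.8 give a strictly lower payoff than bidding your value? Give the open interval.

($1499.5, $1706.8)

If the competing bid is below $1499.5, both bids win at the same price — no difference.
If it is above $1706.8, both bids lose — no difference.
If it lies strictly between $1499.5 and $1706.8, bidding your value loses (payoff 0) while bidding $1706.8 wins at a price above your value (payoff negative).
So the deviation strictly hurts on the open interval ($1499.5, $1706.8).
In a second-price auction your bid sets only whether you win, not what you pay, so bidding your true value is weakly dominant.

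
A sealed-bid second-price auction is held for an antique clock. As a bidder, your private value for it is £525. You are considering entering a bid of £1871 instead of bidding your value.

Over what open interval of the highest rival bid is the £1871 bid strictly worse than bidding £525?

If the competing bid is below £525, both bids win at the same price — no difference.
If it is above £1871, both bids lose — no difference.
If it lies strictly between £525 and £1871, bidding your value loses (payoff 0) while bidding £1871 wins at a price above your value (payoff negative).
So the deviation strictly hurts on the open interval (£525, £1871).
Truthful bidding weakly dominates here: raising your bid can only win items priced above your value, and lowering it can only forfeit items priced below.

(£525, £1871)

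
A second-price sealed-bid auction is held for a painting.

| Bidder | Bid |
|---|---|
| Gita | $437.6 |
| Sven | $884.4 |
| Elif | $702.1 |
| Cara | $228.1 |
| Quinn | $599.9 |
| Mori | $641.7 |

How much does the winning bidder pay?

Highest bid: Sven at $884.4, so Sven wins.
Second-highest bid: Elif at $702.1 — that is the price the winner pays.

$702.1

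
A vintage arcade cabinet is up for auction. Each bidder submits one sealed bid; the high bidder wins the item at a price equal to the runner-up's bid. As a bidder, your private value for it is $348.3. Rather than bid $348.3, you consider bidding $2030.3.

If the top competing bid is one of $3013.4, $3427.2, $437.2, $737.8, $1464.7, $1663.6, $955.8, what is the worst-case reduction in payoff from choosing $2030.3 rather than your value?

$1315.3

$3013.4: same outcome either way → loss $0.
$3427.2: same outcome either way → loss $0.
$437.2: truthful gives $0, deviation gives −$88.9 → loss $88.9.
$737.8: truthful gives $0, deviation gives −$389.5 → loss $389.5.
$1464.7: truthful gives $0, deviation gives −$1116.4 → loss $1116.4.
$1663.6: truthful gives $0, deviation gives −$1315.3 → loss $1315.3.
$955.8: truthful gives $0, deviation gives −$607.5 → loss $607.5.
Maximum loss: $1315.3.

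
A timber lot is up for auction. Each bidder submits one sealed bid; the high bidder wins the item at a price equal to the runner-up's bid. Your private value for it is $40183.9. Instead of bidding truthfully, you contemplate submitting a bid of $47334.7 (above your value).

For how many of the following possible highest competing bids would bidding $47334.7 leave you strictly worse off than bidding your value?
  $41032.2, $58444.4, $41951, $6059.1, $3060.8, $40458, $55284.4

3

The deviation hurts exactly when the highest competing bid lies strictly between $40183.9 and $47334.7 — overbidding then wins at a price above your value.
$41032.2: inside the interval → strictly worse (loss $848.3).
$58444.4: above both → same outcome either way.
$41951: inside the interval → strictly worse (loss $1767.1).
$6059.1: below both → same outcome either way.
$3060.8: below both → same outcome either way.
$40458: inside the interval → strictly worse (loss $274.1).
$55284.4: above both → same outcome either way.
Count: 3.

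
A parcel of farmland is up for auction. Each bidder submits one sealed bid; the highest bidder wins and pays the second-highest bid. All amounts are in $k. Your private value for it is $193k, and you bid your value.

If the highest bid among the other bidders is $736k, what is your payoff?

$0k

Your bid $193k is below the highest competing bid $736k, so you lose.
A losing bidder pays nothing and receives nothing: payoff = $0k.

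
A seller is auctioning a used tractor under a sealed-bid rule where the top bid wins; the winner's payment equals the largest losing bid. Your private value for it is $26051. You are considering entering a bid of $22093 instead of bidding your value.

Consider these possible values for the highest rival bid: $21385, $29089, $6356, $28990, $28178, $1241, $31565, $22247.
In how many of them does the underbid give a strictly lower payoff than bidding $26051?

1

The deviation hurts exactly when the highest competing bid lies strictly between $22093 and $26051 — underbidding then forfeits a profitable win.
$21385: below both → same outcome either way.
$29089: above both → same outcome either way.
$6356: below both → same outcome either way.
$28990: above both → same outcome either way.
$28178: above both → same outcome either way.
$1241: below both → same outcome either way.
$31565: above both → same outcome either way.
$22247: inside the interval → strictly worse (loss $3804).
Count: 1.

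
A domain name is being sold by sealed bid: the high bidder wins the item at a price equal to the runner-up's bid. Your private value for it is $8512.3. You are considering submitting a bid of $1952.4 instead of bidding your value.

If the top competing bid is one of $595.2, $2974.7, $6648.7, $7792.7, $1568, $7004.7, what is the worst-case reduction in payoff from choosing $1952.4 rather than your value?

$595.2: same outcome either way → loss $0.
$2974.7: truthful gives $5537.6, deviation gives $0 → loss $5537.6.
$6648.7: truthful gives $1863.6, deviation gives $0 → loss $1863.6.
$7792.7: truthful gives $719.6, deviation gives $0 → loss $719.6.
$1568: same outcome either way → loss $0.
$7004.7: truthful gives $1507.6, deviation gives $0 → loss $1507.6.
Maximum loss: $5537.6.

$5537.6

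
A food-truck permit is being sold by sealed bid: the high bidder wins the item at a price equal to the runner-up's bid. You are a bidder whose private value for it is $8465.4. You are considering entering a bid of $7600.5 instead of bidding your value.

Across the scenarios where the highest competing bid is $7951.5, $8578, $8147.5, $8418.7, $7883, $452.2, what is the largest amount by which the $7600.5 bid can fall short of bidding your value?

$7951.5: truthful gives $513.9, deviation gives $0 → loss $513.9.
$8578: same outcome either way → loss $0.
$8147.5: truthful gives $317.9, deviation gives $0 → loss $317.9.
$8418.7: truthful gives $46.7, deviation gives $0 → loss $46.7.
$7883: truthful gives $582.4, deviation gives $0 → loss $582.4.
$452.2: same outcome either way → loss $0.
Maximum loss: $582.4.

$582.4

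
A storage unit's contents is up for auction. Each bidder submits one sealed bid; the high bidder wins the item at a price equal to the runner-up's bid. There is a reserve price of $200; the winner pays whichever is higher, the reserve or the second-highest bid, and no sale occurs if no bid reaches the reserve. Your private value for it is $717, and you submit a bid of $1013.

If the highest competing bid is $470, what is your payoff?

$247

Your bid $1013 is the highest and exceeds the reserve.
Price = max(second-highest bid, reserve) = max($470, $200) = $470.
Payoff = $717 − $470 = $247.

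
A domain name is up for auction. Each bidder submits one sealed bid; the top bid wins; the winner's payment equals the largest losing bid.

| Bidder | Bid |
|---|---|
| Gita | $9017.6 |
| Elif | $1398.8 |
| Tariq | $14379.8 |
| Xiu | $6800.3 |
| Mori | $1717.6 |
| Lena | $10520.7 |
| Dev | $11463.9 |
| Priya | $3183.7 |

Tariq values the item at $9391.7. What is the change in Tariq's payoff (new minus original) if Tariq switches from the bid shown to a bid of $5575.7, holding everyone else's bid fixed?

$2072.2

The highest bid among the other bidders is $11463.9; Tariq's bid doesn't change that.
Original bid $14379.8: Tariq is highest, pays the top rival bid $11463.9; payoff $9391.7 − $11463.9 = −$2072.2.
Alternative bid $5575.7: Tariq is not highest (top rival bid is $11463.9); payoff $0.
Change in payoff = $0 − (−$2072.2) = $2072.2.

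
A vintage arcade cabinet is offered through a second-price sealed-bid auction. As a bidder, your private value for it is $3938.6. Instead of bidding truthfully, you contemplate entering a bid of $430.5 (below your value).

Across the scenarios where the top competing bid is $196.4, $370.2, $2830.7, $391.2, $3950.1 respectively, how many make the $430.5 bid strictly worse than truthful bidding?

The deviation hurts exactly when the highest competing bid lies strictly between $430.5 and $3938.6 — underbidding then forfeits a profitable win.
$196.4: below both → same outcome either way.
$370.2: below both → same outcome either way.
$2830.7: inside the interval → strictly worse (loss $1107.9).
$391.2: below both → same outcome either way.
$3950.1: above both → same outcome either way.
Count: 1.

1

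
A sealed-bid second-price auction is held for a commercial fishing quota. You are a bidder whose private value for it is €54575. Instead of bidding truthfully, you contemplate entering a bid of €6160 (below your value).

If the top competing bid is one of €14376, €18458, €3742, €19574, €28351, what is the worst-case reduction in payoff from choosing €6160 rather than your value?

€14376: truthful gives €40199, deviation gives €0 → loss €40199.
€18458: truthful gives €36117, deviation gives €0 → loss €36117.
€3742: same outcome either way → loss €0.
€19574: truthful gives €35001, deviation gives €0 → loss €35001.
€28351: truthful gives €26224, deviation gives €0 → loss €26224.
Maximum loss: €40199.

€40199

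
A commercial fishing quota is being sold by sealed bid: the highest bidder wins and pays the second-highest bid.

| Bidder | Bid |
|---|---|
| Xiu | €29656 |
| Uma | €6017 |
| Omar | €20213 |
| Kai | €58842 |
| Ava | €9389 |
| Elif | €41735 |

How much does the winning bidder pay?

Highest bid: Kai at €58842, so Kai wins.
Second-highest bid: Elif at €41735 — that is the price the winner pays.

€41735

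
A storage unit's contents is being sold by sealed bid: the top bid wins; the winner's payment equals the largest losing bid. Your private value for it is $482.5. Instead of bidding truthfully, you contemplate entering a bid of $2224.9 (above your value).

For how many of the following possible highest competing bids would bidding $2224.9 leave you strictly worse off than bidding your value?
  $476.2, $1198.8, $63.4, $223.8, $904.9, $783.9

3

The deviation hurts exactly when the highest competing bid lies strictly between $482.5 and $2224.9 — overbidding then wins at a price above your value.
$476.2: below both → same outcome either way.
$1198.8: inside the interval → strictly worse (loss $716.3).
$63.4: below both → same outcome either way.
$223.8: below both → same outcome either way.
$904.9: inside the interval → strictly worse (loss $422.4).
$783.9: inside the interval → strictly worse (loss $301.4).
Count: 3.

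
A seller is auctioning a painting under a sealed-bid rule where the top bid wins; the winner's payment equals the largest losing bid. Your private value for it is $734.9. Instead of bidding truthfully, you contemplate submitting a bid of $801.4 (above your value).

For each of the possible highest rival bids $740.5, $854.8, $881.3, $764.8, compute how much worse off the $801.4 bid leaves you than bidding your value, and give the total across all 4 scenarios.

The deviation costs you only when the competing bid falls strictly between $734.9 and $801.4; elsewhere both bids give the same outcome.
$740.5: truthful payoff $0, deviation payoff −$5.6 → loss $5.6.
$854.8: outcomes coincide → loss $0.
$881.3: outcomes coincide → loss $0.
$764.8: truthful payoff $0, deviation payoff −$29.9 → loss $29.9.
Total loss = $5.6 + $29.9 = $35.5.

$35.5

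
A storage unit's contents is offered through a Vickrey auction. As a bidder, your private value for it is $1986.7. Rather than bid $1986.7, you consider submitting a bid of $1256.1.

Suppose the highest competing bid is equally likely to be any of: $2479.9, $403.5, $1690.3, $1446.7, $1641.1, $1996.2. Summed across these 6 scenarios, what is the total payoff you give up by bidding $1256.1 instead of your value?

$1182

The deviation costs you only when the competing bid falls strictly between $1256.1 and $1986.7; elsewhere both bids give the same outcome.
$2479.9: outcomes coincide → loss $0.
$403.5: outcomes coincide → loss $0.
$1690.3: truthful payoff $296.4, deviation payoff $0 → loss $296.4.
$1446.7: truthful payoff $540, deviation payoff $0 → loss $540.
$1641.1: truthful payoff $345.6, deviation payoff $0 → loss $345.6.
$1996.2: outcomes coincide → loss $0.
Total loss = $296.4 + $540 + $345.6 = $1182.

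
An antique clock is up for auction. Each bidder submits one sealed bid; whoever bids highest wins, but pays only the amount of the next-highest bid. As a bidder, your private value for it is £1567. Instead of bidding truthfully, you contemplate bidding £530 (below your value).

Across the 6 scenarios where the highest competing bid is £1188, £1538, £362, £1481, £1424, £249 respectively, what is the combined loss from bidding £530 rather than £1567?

£637

The deviation costs you only when the competing bid falls strictly between £530 and £1567; elsewhere both bids give the same outcome.
£1188: truthful payoff £379, deviation payoff £0 → loss £379.
£1538: truthful payoff £29, deviation payoff £0 → loss £29.
£362: outcomes coincide → loss £0.
£1481: truthful payoff £86, deviation payoff £0 → loss £86.
£1424: truthful payoff £143, deviation payoff £0 → loss £143.
£249: outcomes coincide → loss £0.
Total loss = £379 + £29 + £86 + £143 = £637.
Because the price is fixed by the runner-up's bid, deviating from your value can only change a good outcome into a bad one — never the reverse.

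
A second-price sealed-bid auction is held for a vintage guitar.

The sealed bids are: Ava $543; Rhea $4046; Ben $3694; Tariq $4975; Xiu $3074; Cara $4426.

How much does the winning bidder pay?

Highest bid: Tariq at $4975, so Tariq wins.
Second-highest bid: Cara at $4426 — that is the price the winner pays.

$4426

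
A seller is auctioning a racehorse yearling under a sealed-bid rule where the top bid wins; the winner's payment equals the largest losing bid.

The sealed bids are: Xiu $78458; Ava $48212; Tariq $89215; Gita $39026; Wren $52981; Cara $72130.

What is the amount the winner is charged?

Highest bid: Tariq at $89215, so Tariq wins.
Second-highest bid: Xiu at $78458 — that is the price the winner pays.

$78458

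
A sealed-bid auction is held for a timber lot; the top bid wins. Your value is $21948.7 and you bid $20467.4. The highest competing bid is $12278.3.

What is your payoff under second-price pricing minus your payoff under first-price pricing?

You have the highest bid, so you win under either rule.
Second-price: pay $12278.3 → payoff $9670.4.
First-price: pay your own bid $20467.4 → payoff $1481.3.
Difference = $9670.4 − ($1481.3) = $8189.1.

$8189.1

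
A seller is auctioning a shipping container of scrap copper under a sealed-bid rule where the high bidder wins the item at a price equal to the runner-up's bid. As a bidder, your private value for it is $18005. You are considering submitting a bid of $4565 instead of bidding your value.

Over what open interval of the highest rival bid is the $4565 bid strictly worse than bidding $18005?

If the competing bid is below $4565, both bids win at the same price — no difference.
If it is above $18005, both bids lose — no difference.
If it lies strictly between $4565 and $18005, bidding your value wins at a price below your value (positive payoff) while bidding $4565 loses (payoff 0).
So the deviation strictly hurts on the open interval ($4565, $18005).

($4565, $18005)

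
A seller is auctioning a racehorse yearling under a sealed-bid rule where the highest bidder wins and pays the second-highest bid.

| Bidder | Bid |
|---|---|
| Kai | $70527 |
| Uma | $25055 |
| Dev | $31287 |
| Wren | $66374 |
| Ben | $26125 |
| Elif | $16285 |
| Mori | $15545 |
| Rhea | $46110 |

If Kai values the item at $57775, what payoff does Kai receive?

Highest bid: Kai at $70527, so Kai wins.
Second-highest bid: Wren at $66374 — that is the price the winner pays.
Kai's payoff = value − price = $57775 − $66374 = −$8599.

−$8599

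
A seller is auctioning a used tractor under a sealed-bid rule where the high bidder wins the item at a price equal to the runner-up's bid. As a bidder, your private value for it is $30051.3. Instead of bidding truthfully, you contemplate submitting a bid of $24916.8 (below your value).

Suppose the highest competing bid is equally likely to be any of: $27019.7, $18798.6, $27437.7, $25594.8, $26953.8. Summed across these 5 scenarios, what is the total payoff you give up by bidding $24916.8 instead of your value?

The deviation costs you only when the competing bid falls strictly between $24916.8 and $30051.3; elsewhere both bids give the same outcome.
$27019.7: truthful payoff $3031.6, deviation payoff $0 → loss $3031.6.
$18798.6: outcomes coincide → loss $0.
$27437.7: truthful payoff $2613.6, deviation payoff $0 → loss $2613.6.
$25594.8: truthful payoff $4456.5, deviation payoff $0 → loss $4456.5.
$26953.8: truthful payoff $3097.5, deviation payoff $0 → loss $3097.5.
Total loss = $3031.6 + $2613.6 + $4456.5 + $3097.5 = $13199.2.

$13199.2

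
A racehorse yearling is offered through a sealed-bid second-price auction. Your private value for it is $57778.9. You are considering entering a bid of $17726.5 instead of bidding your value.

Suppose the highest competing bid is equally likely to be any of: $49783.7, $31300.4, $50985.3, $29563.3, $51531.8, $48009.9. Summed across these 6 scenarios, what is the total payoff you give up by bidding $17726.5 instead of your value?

The deviation costs you only when the competing bid falls strictly between $17726.5 and $57778.9; elsewhere both bids give the same outcome.
$49783.7: truthful payoff $7995.2, deviation payoff $0 → loss $7995.2.
$31300.4: truthful payoff $26478.5, deviation payoff $0 → loss $26478.5.
$50985.3: truthful payoff $6793.6, deviation payoff $0 → loss $6793.6.
$29563.3: truthful payoff $28215.6, deviation payoff $0 → loss $28215.6.
$51531.8: truthful payoff $6247.1, deviation payoff $0 → loss $6247.1.
$48009.9: truthful payoff $9769, deviation payoff $0 → loss $9769.
Total loss = $7995.2 + $26478.5 + $6793.6 + $28215.6 + $6247.1 + $9769 = $85499.

$85499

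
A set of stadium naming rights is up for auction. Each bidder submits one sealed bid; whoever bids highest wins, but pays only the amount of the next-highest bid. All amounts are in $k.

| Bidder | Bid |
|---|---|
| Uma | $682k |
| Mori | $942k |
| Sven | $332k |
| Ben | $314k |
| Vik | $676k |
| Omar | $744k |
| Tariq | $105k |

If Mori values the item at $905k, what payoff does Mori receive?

$161k

Highest bid: Mori at $942k, so Mori wins.
Second-highest bid: Omar at $744k — that is the price the winner pays.
Mori's payoff = value − price = $905k − $744k = $161k.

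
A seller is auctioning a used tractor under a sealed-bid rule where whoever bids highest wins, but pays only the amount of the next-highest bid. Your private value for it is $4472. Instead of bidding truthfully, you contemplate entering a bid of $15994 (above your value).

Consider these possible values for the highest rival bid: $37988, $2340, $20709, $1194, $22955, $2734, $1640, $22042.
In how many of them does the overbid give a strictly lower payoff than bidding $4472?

The deviation hurts exactly when the highest competing bid lies strictly between $4472 and $15994 — overbidding then wins at a price above your value.
$37988: above both → same outcome either way.
$2340: below both → same outcome either way.
$20709: above both → same outcome either way.
$1194: below both → same outcome either way.
$22955: above both → same outcome either way.
$2734: below both → same outcome either way.
$1640: below both → same outcome either way.
$22042: above both → same outcome either way.
Count: 0.

0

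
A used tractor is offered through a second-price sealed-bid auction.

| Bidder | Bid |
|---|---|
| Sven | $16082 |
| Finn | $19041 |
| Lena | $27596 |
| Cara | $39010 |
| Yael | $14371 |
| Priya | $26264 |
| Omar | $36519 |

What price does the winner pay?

$36519

Highest bid: Cara at $39010, so Cara wins.
Second-highest bid: Omar at $36519 — that is the price the winner pays.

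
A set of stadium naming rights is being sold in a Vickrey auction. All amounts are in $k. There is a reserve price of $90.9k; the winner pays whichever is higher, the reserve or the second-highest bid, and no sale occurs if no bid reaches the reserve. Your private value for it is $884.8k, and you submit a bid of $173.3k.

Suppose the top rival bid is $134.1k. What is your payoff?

$750.7k

Your bid $173.3k is the highest and exceeds the reserve.
Price = max(second-highest bid, reserve) = max($134.1k, $90.9k) = $134.1k.
Payoff = $884.8k − $134.1k = $750.7k.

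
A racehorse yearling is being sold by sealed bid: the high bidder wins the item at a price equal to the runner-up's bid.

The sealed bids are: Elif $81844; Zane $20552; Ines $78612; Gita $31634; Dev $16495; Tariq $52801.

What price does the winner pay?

$78612

Highest bid: Elif at $81844, so Elif wins.
Second-highest bid: Ines at $78612 — that is the price the winner pays.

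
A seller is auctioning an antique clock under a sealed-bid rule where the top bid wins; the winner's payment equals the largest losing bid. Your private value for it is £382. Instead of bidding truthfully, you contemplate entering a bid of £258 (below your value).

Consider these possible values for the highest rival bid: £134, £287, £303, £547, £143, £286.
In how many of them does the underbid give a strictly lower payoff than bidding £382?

3

The deviation hurts exactly when the highest competing bid lies strictly between £258 and £382 — underbidding then forfeits a profitable win.
£134: below both → same outcome either way.
£287: inside the interval → strictly worse (loss £95).
£303: inside the interval → strictly worse (loss £79).
£547: above both → same outcome either way.
£143: below both → same outcome either way.
£286: inside the interval → strictly worse (loss £96).
Count: 3.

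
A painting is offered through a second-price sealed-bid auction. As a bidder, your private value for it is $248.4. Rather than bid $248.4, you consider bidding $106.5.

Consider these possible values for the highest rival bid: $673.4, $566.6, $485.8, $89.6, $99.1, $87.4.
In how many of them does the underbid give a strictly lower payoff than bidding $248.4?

0

The deviation hurts exactly when the highest competing bid lies strictly between $106.5 and $248.4 — underbidding then forfeits a profitable win.
$673.4: above both → same outcome either way.
$566.6: above both → same outcome either way.
$485.8: above both → same outcome either way.
$89.6: below both → same outcome either way.
$99.1: below both → same outcome either way.
$87.4: below both → same outcome either way.
Count: 0.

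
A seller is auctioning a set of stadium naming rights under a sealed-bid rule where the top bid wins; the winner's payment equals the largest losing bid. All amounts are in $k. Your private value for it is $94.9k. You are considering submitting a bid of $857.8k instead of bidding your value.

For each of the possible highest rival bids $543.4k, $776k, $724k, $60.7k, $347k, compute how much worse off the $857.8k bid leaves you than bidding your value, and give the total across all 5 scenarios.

The deviation costs you only when the competing bid falls strictly between $94.9k and $857.8k; elsewhere both bids give the same outcome.
$543.4k: truthful payoff $0k, deviation payoff −$448.5k → loss $448.5k.
$776k: truthful payoff $0k, deviation payoff −$681.1k → loss $681.1k.
$724k: truthful payoff $0k, deviation payoff −$629.1k → loss $629.1k.
$60.7k: outcomes coincide → loss $0k.
$347k: truthful payoff $0k, deviation payoff −$252.1k → loss $252.1k.
Total loss = $448.5k + $681.1k + $629.1k + $252.1k = $2010.8k.

$2010.8k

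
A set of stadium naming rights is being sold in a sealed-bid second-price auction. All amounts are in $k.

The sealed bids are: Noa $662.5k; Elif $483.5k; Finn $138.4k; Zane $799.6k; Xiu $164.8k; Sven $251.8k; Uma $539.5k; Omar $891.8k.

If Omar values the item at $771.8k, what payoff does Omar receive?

Highest bid: Omar at $891.8k, so Omar wins.
Second-highest bid: Zane at $799.6k — that is the price the winner pays.
Omar's payoff = value − price = $771.8k − $799.6k = −$27.8k.

−$27.8k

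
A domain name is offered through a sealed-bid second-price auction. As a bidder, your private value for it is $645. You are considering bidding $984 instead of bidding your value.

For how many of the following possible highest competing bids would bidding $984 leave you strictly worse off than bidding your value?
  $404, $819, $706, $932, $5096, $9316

The deviation hurts exactly when the highest competing bid lies strictly between $645 and $984 — overbidding then wins at a price above your value.
$404: below both → same outcome either way.
$819: inside the interval → strictly worse (loss $174).
$706: inside the interval → strictly worse (loss $61).
$932: inside the interval → strictly worse (loss $287).
$5096: above both → same outcome either way.
$9316: above both → same outcome either way.
Count: 3.

3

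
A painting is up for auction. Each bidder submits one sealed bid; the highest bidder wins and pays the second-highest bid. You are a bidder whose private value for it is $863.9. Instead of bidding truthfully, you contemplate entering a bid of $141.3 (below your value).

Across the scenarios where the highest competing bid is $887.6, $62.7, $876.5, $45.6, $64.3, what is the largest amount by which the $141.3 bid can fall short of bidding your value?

$887.6: same outcome either way → loss $0.
$62.7: same outcome either way → loss $0.
$876.5: same outcome either way → loss $0.
$45.6: same outcome either way → loss $0.
$64.3: same outcome either way → loss $0.
Maximum loss: $0.

$0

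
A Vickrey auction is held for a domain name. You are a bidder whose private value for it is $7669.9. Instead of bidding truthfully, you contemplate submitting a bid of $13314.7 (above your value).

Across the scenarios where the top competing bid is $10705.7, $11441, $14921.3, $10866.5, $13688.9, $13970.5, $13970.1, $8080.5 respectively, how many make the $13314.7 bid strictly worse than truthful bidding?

4

The deviation hurts exactly when the highest competing bid lies strictly between $7669.9 and $13314.7 — overbidding then wins at a price above your value.
$10705.7: inside the interval → strictly worse (loss $3035.8).
$11441: inside the interval → strictly worse (loss $3771.1).
$14921.3: above both → same outcome either way.
$10866.5: inside the interval → strictly worse (loss $3196.6).
$13688.9: above both → same outcome either way.
$13970.5: above both → same outcome either way.
$13970.1: above both → same outcome either way.
$8080.5: inside the interval → strictly worse (loss $410.6).
Count: 4.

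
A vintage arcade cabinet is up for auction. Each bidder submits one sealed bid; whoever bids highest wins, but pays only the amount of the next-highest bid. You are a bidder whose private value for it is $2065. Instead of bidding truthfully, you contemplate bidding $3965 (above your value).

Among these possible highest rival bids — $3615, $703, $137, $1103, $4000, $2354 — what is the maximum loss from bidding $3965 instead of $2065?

$3615: truthful gives $0, deviation gives −$1550 → loss $1550.
$703: same outcome either way → loss $0.
$137: same outcome either way → loss $0.
$1103: same outcome either way → loss $0.
$4000: same outcome either way → loss $0.
$2354: truthful gives $0, deviation gives −$289 → loss $289.
Maximum loss: $1550.

$1550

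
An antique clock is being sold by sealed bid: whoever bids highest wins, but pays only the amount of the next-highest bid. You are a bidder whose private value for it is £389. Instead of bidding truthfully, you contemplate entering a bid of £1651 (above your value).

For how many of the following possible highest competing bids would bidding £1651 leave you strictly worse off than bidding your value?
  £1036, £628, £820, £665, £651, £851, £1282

The deviation hurts exactly when the highest competing bid lies strictly between £389 and £1651 — overbidding then wins at a price above your value.
£1036: inside the interval → strictly worse (loss £647).
£628: inside the interval → strictly worse (loss £239).
£820: inside the interval → strictly worse (loss £431).
£665: inside the interval → strictly worse (loss £276).
£651: inside the interval → strictly worse (loss £262).
£851: inside the interval → strictly worse (loss £462).
£1282: inside the interval → strictly worse (loss £893).
Count: 7.

7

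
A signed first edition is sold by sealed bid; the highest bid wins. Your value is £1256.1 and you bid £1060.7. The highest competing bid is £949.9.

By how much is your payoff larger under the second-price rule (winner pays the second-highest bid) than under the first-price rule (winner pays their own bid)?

You have the highest bid, so you win under either rule.
Second-price: pay £949.9 → payoff £306.2.
First-price: pay your own bid £1060.7 → payoff £195.4.
Difference = £306.2 − (£195.4) = £110.8.

£110.8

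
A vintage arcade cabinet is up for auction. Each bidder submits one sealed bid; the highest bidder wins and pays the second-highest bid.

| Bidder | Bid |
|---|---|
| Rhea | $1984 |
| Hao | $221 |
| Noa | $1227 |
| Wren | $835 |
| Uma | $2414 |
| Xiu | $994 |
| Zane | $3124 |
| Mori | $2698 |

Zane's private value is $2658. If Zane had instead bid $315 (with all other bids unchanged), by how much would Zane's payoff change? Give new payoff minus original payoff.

The highest bid among the other bidders is $2698; Zane's bid doesn't change that.
Original bid $3124: Zane is highest, pays the top rival bid $2698; payoff $2658 − $2698 = −$40.
Alternative bid $315: Zane is not highest (top rival bid is $2698); payoff $0.
Change in payoff = $0 − (−$40) = $40.

$40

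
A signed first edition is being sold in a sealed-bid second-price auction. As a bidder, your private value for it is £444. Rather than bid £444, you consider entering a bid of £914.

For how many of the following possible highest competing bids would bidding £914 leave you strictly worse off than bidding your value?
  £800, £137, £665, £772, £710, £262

The deviation hurts exactly when the highest competing bid lies strictly between £444 and £914 — overbidding then wins at a price above your value.
£800: inside the interval → strictly worse (loss £356).
£137: below both → same outcome either way.
£665: inside the interval → strictly worse (loss £221).
£772: inside the interval → strictly worse (loss £328).
£710: inside the interval → strictly worse (loss £266).
£262: below both → same outcome either way.
Count: 4.

4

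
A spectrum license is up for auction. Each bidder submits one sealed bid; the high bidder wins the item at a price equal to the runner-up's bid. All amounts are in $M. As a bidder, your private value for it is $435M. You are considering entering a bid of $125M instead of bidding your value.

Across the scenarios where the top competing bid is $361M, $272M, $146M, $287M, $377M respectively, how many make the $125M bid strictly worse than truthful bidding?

5

The deviation hurts exactly when the highest competing bid lies strictly between $125M and $435M — underbidding then forfeits a profitable win.
$361M: inside the interval → strictly worse (loss $74M).
$272M: inside the interval → strictly worse (loss $163M).
$146M: inside the interval → strictly worse (loss $289M).
$287M: inside the interval → strictly worse (loss $148M).
$377M: inside the interval → strictly worse (loss $58M).
Count: 5.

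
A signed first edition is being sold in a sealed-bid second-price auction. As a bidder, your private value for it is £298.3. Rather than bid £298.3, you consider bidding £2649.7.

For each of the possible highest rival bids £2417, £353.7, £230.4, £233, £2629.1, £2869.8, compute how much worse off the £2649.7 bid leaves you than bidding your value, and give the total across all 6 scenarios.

The deviation costs you only when the competing bid falls strictly between £298.3 and £2649.7; elsewhere both bids give the same outcome.
£2417: truthful payoff £0, deviation payoff −£2118.7 → loss £2118.7.
£353.7: truthful payoff £0, deviation payoff −£55.4 → loss £55.4.
£230.4: outcomes coincide → loss £0.
£233: outcomes coincide → loss £0.
£2629.1: truthful payoff £0, deviation payoff −£2330.8 → loss £2330.8.
£2869.8: outcomes coincide → loss £0.
Total loss = £2118.7 + £55.4 + £2330.8 = £4504.9.

£4504.9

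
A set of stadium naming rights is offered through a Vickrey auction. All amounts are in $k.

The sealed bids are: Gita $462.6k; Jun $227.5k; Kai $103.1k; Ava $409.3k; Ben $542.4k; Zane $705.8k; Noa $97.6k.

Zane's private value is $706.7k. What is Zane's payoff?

Highest bid: Zane at $705.8k, so Zane wins.
Second-highest bid: Ben at $542.4k — that is the price the winner pays.
Zane's payoff = value − price = $706.7k − $542.4k = $164.3k.

$164.3k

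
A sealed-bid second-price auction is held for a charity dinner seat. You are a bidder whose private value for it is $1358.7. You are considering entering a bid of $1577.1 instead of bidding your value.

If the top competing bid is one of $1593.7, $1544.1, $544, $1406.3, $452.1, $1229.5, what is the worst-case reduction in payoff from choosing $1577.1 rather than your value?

$185.4

$1593.7: same outcome either way → loss $0.
$1544.1: truthful gives $0, deviation gives −$185.4 → loss $185.4.
$544: same outcome either way → loss $0.
$1406.3: truthful gives $0, deviation gives −$47.6 → loss $47.6.
$452.1: same outcome either way → loss $0.
$1229.5: same outcome either way → loss $0.
Maximum loss: $185.4.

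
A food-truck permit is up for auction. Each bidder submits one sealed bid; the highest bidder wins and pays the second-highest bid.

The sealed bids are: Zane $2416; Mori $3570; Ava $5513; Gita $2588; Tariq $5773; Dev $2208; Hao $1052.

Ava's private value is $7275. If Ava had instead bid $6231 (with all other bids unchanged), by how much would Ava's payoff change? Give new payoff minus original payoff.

$1502

The highest bid among the other bidders is $5773; Ava's bid doesn't change that.
Original bid $5513: Ava is not highest (top rival bid is $5773); payoff $0.
Alternative bid $6231: Ava is highest, pays the top rival bid $5773; payoff $7275 − $5773 = $1502.
Change in payoff = $1502 − ($0) = $1502.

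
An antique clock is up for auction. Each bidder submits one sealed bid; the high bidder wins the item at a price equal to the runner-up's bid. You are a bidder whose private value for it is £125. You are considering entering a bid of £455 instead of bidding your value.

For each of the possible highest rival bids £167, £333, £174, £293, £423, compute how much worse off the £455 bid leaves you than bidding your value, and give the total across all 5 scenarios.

£765

The deviation costs you only when the competing bid falls strictly between £125 and £455; elsewhere both bids give the same outcome.
£167: truthful payoff £0, deviation payoff −£42 → loss £42.
£333: truthful payoff £0, deviation payoff −£208 → loss £208.
£174: truthful payoff £0, deviation payoff −£49 → loss £49.
£293: truthful payoff £0, deviation payoff −£168 → loss £168.
£423: truthful payoff £0, deviation payoff −£298 → loss £298.
Total loss = £42 + £208 + £49 + £168 + £298 = £765.
Truthful bidding weakly dominates here: raising your bid can only win items priced above your value, and lowering it can only forfeit items priced below.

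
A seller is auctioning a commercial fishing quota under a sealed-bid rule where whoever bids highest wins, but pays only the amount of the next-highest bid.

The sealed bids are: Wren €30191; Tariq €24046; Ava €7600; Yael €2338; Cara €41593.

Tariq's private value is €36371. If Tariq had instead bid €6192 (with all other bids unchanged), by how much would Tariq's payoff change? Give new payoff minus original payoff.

The highest bid among the other bidders is €41593; Tariq's bid doesn't change that.
Original bid €24046: Tariq is not highest (top rival bid is €41593); payoff €0.
Alternative bid €6192: Tariq is not highest (top rival bid is €41593); payoff €0.
Change in payoff = €0 − (€0) = €0.

€0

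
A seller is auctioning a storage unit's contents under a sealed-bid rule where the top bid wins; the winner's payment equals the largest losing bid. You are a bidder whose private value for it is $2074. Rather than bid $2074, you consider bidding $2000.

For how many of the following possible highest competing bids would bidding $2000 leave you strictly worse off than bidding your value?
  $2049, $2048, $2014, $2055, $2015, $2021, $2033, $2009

8

The deviation hurts exactly when the highest competing bid lies strictly between $2000 and $2074 — underbidding then forfeits a profitable win.
$2049: inside the interval → strictly worse (loss $25).
$2048: inside the interval → strictly worse (loss $26).
$2014: inside the interval → strictly worse (loss $60).
$2055: inside the interval → strictly worse (loss $19).
$2015: inside the interval → strictly worse (loss $59).
$2021: inside the interval → strictly worse (loss $53).
$2033: inside the interval → strictly worse (loss $41).
$2009: inside the interval → strictly worse (loss $65).
Count: 8.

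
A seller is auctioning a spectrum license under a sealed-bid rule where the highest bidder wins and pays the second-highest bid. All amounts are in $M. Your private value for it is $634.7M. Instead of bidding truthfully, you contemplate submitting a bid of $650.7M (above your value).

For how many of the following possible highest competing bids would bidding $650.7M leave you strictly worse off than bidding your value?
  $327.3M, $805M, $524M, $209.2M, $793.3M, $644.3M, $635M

2

The deviation hurts exactly when the highest competing bid lies strictly between $634.7M and $650.7M — overbidding then wins at a price above your value.
$327.3M: below both → same outcome either way.
$805M: above both → same outcome either way.
$524M: below both → same outcome either way.
$209.2M: below both → same outcome either way.
$793.3M: above both → same outcome either way.
$644.3M: inside the interval → strictly worse (loss $9.6M).
$635M: inside the interval → strictly worse (loss $0.3M).
Count: 2.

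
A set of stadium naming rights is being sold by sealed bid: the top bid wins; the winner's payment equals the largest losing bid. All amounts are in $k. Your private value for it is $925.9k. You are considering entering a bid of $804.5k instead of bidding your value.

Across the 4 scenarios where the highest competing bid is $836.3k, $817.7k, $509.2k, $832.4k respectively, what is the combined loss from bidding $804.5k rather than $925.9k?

The deviation costs you only when the competing bid falls strictly between $804.5k and $925.9k; elsewhere both bids give the same outcome.
$836.3k: truthful payoff $89.6k, deviation payoff $0k → loss $89.6k.
$817.7k: truthful payoff $108.2k, deviation payoff $0k → loss $108.2k.
$509.2k: outcomes coincide → loss $0k.
$832.4k: truthful payoff $93.5k, deviation payoff $0k → loss $93.5k.
Total loss = $89.6k + $108.2k + $93.5k = $291.3k.

$291.3k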